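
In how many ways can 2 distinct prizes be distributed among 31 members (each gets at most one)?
P(31,2) = 31!/(31-2)! = 930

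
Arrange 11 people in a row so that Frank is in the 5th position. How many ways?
Fix one position: (11-1)! = 3628800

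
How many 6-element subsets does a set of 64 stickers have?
C(64,6) = 64!/(6!×58!) = 74974368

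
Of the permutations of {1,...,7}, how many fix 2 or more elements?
Exactly j fixed points: C(7,j)·!(7-j); sum over j ≥ 2 (derangement numbers via !m = (m-1)·(!(m-1) + !(m-2)): !0..!5 = 1, 0, 1, 2, 9, 44). Σ_{j=2}^{7} C(7,j)·!(7-j) = C(7,2)·!5 + C(7,3)·!4 + C(7,4)·!3 + C(7,5)·!2 + C(7,6)·!1 + C(7,7)·!0 = 21·44 + 35·9 + 35·2 + 21·1 + 7·0 + 1·1 = 1331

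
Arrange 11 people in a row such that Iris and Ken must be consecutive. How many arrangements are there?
Treat the 2 as one block: (11-2+1)! × 2! = 3628800 × 2 = 7257600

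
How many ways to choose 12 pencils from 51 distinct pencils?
C(51,12) = 51!/(12!×39!) = 158753389900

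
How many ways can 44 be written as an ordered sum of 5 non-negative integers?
C(44+5-1, 5-1) = C(48, 4) = 194580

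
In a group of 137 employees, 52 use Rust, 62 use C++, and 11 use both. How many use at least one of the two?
|A∪B| = |A| + |B| - |A∩B| = 52 + 62 - 11 = 103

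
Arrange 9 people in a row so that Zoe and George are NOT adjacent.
Total - adjacent = 9! - (9-1)!×2 = 362880 - 80640 = 282240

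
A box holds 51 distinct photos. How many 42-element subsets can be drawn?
C(51,42) = 51!/(42!×9!) = 3042312350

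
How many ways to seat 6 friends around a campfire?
Circular: fix one position, arrange the rest. (6-1)! = 120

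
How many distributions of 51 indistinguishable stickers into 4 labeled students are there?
C(51+4-1, 4-1) = C(54, 3) = 24804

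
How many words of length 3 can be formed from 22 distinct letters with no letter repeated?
P(22,3) = 22!/(22-3)! = 9240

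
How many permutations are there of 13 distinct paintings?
13! = 6227020800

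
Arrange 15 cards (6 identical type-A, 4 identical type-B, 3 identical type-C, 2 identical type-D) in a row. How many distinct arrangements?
15! / (6! × 4! × 3! × 2!) = 6306300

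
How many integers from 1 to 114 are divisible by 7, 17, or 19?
⌊114/7⌋+⌊114/17⌋+⌊114/19⌋ - ⌊114/119⌋-⌊114/133⌋-⌊114/323⌋ + ⌊114/2261⌋ = 16+6+6 - 0-0-0 + 0 = 28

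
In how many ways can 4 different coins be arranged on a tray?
4! = 24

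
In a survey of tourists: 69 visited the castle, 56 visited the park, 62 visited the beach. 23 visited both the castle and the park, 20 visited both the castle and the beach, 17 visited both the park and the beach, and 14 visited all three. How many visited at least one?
|A∪B∪C| = 69+56+62-23-20-17+14 = 141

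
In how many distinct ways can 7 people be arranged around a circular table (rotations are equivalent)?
Circular: fix one position, arrange the rest. (7-1)! = 720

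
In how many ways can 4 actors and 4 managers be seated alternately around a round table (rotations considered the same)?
Fix one of the actors: (4-1)! ways for the remaining actors, × 4! ways for the managers = 6 × 24 = 144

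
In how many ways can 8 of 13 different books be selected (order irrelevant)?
C(13,8) = 13!/(8!×5!) = 1287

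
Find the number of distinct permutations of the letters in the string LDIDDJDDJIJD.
12! / (2! × 6! × 3! × 1!) = 55440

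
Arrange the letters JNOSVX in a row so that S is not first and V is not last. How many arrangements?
By inclusion-exclusion: 6! - 2×(6-1)! + (6-2)! = 720 - 240 + 24 = 504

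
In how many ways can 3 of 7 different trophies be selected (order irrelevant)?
C(7,3) = 7!/(3!×4!) = 35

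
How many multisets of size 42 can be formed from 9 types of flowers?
C(42+9-1, 9-1) = C(50, 8) = 536878650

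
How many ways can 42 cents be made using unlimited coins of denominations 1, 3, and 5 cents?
Coefficient of x^42 in 1/(1-x^1) · 1/(1-x^3) · 1/(1-x^5). Case on j = number of 5-cent coins (j = 0..8); remainder r = 42 - 5j is made from {1,3} in ⌊r/3⌋+1 ways. r = 42, 37, 32, 27, 22, 17, 12, 7, 2 → 15 + 13 + 11 + 10 + 8 + 6 + 5 + 3 + 1 = 72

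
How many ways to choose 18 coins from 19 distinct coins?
C(19,18) = 19!/(18!×1!) = 19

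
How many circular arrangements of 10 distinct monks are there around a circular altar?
Circular: fix one position, arrange the rest. (10-1)! = 362880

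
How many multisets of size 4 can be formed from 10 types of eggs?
C(4+10-1, 10-1) = C(13, 9) = 715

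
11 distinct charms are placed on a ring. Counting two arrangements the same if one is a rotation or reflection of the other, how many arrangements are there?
(11-1)!/2 = 3628800/2 = 1814400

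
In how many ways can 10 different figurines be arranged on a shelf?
10! = 3628800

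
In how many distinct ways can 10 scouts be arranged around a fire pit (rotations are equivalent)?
Circular: fix one position, arrange the rest. (10-1)! = 362880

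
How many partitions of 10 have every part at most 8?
Let r_j(i) = number of partitions of i into parts ≤ j, for i = 0..10. r_1(i) = 1 for all i; r_j(i) = r_{j-1}(i) + r_j(i-j). Rows j = 2..8: ≤2: 1 1 2 2 3 3 4 4 5 5 6; ≤3: 1 1 2 3 4 5 7 8 10 12 14; ≤4: 1 1 2 3 5 6 9 11 15 18 23; ≤5: 1 1 2 3 5 7 10 13 18 23 30; ≤6: 1 1 2 3 5 7 11 14 20 26 35; ≤7: 1 1 2 3 5 7 11 15 21 28 38; ≤8: 1 1 2 3 5 7 11 15 22 29 40. r_8(10) = 40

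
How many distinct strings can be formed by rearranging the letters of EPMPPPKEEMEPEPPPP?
17! / (1! × 9! × 5! × 2!) = 4084080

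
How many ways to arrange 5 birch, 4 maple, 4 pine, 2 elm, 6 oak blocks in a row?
21! / (5! × 4! × 4! × 2! × 6!) = 513307594800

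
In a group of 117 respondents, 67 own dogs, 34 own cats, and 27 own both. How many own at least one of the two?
|A∪B| = |A| + |B| - |A∩B| = 67 + 34 - 27 = 74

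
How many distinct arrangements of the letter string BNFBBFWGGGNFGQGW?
16! / (2! × 2! × 5! × 3! × 1! × 3!) = 1210809600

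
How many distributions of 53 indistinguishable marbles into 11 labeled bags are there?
C(53+11-1, 11-1) = C(63, 10) = 127805525001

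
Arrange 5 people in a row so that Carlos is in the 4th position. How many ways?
Fix one position: (5-1)! = 24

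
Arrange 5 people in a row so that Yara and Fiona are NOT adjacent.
Total - adjacent = 5! - (5-1)!×2 = 120 - 48 = 72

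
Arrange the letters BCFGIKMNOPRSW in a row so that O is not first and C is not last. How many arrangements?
By inclusion-exclusion: 13! - 2×(13-1)! + (13-2)! = 6227020800 - 958003200 + 39916800 = 5308934400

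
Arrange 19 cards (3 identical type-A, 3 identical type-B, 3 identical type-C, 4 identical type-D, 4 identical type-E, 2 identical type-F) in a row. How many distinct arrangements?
19! / (3! × 3! × 3! × 4! × 4! × 2!) = 488864376000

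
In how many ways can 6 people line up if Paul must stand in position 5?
Fix one position: (6-1)! = 120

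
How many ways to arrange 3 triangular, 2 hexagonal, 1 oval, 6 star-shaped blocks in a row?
12! / (3! × 2! × 1! × 6!) = 55440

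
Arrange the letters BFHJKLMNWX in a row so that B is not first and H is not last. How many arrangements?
By inclusion-exclusion: 10! - 2×(10-1)! + (10-2)! = 3628800 - 725760 + 40320 = 2943360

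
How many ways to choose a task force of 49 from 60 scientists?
C(60,49) = 60!/(49!×11!) = 342700125300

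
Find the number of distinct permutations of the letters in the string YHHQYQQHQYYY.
12! / (3! × 5! × 4!) = 27720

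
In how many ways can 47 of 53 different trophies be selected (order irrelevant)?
C(53,47) = 53!/(47!×6!) = 22957480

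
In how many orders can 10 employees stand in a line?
10! = 3628800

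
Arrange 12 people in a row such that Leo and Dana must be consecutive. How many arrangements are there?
Treat the 2 as one block: (12-2+1)! × 2! = 39916800 × 2 = 79833600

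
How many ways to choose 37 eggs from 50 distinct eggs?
C(50,37) = 50!/(37!×13!) = 354860518600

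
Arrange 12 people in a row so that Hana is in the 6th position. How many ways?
Fix one position: (12-1)! = 39916800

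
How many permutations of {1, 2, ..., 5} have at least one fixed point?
Complement of the derangements. !5 = Σ_{j=0}^{5} (-1)^j·5!/j! = 120 - 120 + 60 - 20 + 5 - 1 = 44. 5! - !5 = 120 - 44 = 76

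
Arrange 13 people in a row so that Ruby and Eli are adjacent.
Treat as block: (13-1)! × 2! = 479001600 × 2 = 958003200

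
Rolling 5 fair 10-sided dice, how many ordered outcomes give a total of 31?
Coefficient of x^31 in (x + x² + ... + x^10)^5. By inclusion-exclusion on dice exceeding 10: Σ_j (-1)^j C(5,j)·C(31-1-10j, 4) = C(5,0)·C(30,4) - C(5,1)·C(20,4) + C(5,2)·C(10,4) = 1·27405 - 5·4845 + 10·210 = 5280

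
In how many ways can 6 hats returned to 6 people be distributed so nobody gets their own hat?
!6 = Σ_{j=0}^{6} (-1)^j·6!/j! = 720 - 720 + 360 - 120 + 30 - 6 + 1 = 265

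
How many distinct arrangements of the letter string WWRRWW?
6! / (2! × 4!) = 15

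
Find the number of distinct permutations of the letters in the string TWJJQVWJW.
9! / (1! × 1! × 3! × 1! × 3!) = 10080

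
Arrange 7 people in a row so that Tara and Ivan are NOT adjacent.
Total - adjacent = 7! - (7-1)!×2 = 5040 - 1440 = 3600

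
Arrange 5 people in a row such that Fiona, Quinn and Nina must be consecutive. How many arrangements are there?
Treat the 3 as one block: (5-3+1)! × 3! = 6 × 6 = 36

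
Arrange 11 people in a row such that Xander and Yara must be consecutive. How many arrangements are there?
Treat the 2 as one block: (11-2+1)! × 2! = 3628800 × 2 = 7257600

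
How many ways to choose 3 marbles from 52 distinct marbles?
C(52,3) = 52!/(3!×49!) = 22100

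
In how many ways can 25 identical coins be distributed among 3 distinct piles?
C(25+3-1, 3-1) = C(27, 2) = 351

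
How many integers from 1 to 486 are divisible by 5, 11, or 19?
⌊486/5⌋+⌊486/11⌋+⌊486/19⌋ - ⌊486/55⌋-⌊486/95⌋-⌊486/209⌋ + ⌊486/1045⌋ = 97+44+25 - 8-5-2 + 0 = 151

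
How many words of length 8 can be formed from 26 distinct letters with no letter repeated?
P(26,8) = 26!/(26-8)! = 62990928000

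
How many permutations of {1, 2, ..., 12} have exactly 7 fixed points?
Choose the 7 fixed points C(12,7) = 792, derange the rest: !5 = Σ_{j=0}^{5} (-1)^j·5!/j! = 120 - 120 + 60 - 20 + 5 - 1 = 44. Product = 792 × 44 = 34848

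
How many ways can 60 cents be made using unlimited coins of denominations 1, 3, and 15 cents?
Coefficient of x^60 in 1/(1-x^1) · 1/(1-x^3) · 1/(1-x^15). Case on j = number of 15-cent coins (j = 0..4); remainder r = 60 - 15j is made from {1,3} in ⌊r/3⌋+1 ways. r = 60, 45, 30, 15, 0 → 21 + 16 + 11 + 6 + 1 = 55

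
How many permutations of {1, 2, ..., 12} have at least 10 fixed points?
Exactly j fixed points: C(12,j)·!(12-j); sum over j ≥ 10 (derangement numbers via !m = (m-1)·(!(m-1) + !(m-2)): !0..!2 = 1, 0, 1). Σ_{j=10}^{12} C(12,j)·!(12-j) = C(12,10)·!2 + C(12,11)·!1 + C(12,12)·!0 = 66·1 + 12·0 + 1·1 = 67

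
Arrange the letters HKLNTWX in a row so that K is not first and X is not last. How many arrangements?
By inclusion-exclusion: 7! - 2×(7-1)! + (7-2)! = 5040 - 1440 + 120 = 3720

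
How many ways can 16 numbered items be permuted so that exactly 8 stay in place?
Choose the 8 fixed points C(16,8) = 12870, derange the rest: !8 = Σ_{j=0}^{8} (-1)^j·8!/j! = 40320 - 40320 + 20160 - 6720 + 1680 - 336 + 56 - 8 + 1 = 14833. Product = 12870 × 14833 = 190900710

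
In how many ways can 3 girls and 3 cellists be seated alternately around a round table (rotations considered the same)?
Fix one of the girls: (3-1)! ways for the remaining girls, × 3! ways for the cellists = 2 × 6 = 12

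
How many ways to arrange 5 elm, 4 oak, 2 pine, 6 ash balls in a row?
17! / (5! × 4! × 2! × 6!) = 85765680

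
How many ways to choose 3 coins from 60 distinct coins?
C(60,3) = 60!/(3!×57!) = 34220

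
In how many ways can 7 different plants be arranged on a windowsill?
7! = 5040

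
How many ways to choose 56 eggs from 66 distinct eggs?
C(66,56) = 66!/(56!×10!) = 210980549208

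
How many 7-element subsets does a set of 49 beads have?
C(49,7) = 49!/(7!×42!) = 85900584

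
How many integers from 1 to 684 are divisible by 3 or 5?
⌊684/3⌋ + ⌊684/5⌋ - ⌊684/15⌋ = 228 + 136 - 45 = 319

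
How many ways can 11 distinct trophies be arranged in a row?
11! = 39916800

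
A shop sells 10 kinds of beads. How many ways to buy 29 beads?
C(29+10-1, 10-1) = C(38, 9) = 163011640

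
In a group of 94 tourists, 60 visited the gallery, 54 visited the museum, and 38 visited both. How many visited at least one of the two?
|A∪B| = |A| + |B| - |A∩B| = 60 + 54 - 38 = 76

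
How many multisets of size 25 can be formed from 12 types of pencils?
C(25+12-1, 12-1) = C(36, 11) = 600805296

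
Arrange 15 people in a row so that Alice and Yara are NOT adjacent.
Total - adjacent = 15! - (15-1)!×2 = 1307674368000 - 174356582400 = 1133317785600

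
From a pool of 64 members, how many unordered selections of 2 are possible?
C(64,2) = 64!/(2!×62!) = 2016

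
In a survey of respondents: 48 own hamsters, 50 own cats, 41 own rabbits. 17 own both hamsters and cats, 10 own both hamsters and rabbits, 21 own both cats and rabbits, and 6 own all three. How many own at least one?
|A∪B∪C| = 48+50+41-17-10-21+6 = 97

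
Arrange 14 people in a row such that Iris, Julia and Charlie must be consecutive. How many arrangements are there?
Treat the 3 as one block: (14-3+1)! × 3! = 479001600 × 6 = 2874009600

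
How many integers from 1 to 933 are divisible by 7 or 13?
⌊933/7⌋ + ⌊933/13⌋ - ⌊933/91⌋ = 133 + 71 - 10 = 194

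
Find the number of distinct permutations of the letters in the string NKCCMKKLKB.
10! / (1! × 1! × 1! × 2! × 1! × 4!) = 75600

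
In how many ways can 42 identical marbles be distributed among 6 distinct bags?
C(42+6-1, 6-1) = C(47, 5) = 1533939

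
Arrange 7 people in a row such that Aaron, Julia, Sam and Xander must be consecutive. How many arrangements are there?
Treat the 4 as one block: (7-4+1)! × 4! = 24 × 24 = 576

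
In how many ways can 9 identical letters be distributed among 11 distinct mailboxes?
C(9+11-1, 11-1) = C(19, 10) = 92378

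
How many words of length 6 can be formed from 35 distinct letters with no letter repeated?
P(35,6) = 35!/(35-6)! = 1168675200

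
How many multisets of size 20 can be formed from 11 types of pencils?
C(20+11-1, 11-1) = C(30, 10) = 30045015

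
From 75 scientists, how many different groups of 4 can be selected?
C(75,4) = 75!/(4!×71!) = 1215450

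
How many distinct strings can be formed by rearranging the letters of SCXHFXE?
7! / (1! × 1! × 1! × 1! × 2! × 1!) = 2520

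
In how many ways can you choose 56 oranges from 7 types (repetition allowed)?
C(56+7-1, 7-1) = C(62, 6) = 61474519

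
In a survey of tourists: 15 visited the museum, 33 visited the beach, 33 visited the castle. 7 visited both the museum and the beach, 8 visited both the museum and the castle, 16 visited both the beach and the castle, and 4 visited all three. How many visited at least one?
|A∪B∪C| = 15+33+33-7-8-16+4 = 54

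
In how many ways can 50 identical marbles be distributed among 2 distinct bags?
C(50+2-1, 2-1) = C(51, 1) = 51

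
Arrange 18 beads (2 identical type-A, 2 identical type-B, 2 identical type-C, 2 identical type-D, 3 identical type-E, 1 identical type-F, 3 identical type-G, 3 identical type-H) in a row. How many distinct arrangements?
18! / (2! × 2! × 2! × 2! × 3! × 1! × 3! × 3!) = 1852538688000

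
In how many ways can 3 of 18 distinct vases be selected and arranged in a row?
P(18,3) = 18!/(18-3)! = 4896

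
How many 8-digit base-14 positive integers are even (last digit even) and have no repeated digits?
Last∈{0,2,4,6,8,10,12}. Last=0: 8648640. Last nonzero: 6×12×P(12,6) = 47900160. Total = 56548800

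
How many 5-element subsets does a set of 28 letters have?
C(28,5) = 28!/(5!×23!) = 98280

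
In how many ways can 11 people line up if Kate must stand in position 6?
Fix one position: (11-1)! = 3628800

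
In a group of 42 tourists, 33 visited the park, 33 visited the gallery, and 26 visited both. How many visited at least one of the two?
|A∪B| = |A| + |B| - |A∩B| = 33 + 33 - 26 = 40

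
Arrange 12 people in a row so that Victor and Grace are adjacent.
Treat as block: (12-1)! × 2! = 39916800 × 2 = 79833600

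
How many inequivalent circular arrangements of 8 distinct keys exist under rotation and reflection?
(8-1)!/2 = 5040/2 = 2520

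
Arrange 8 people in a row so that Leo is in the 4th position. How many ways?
Fix one position: (8-1)! = 5040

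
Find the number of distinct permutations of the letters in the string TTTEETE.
7! / (3! × 4!) = 35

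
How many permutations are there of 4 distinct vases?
4! = 24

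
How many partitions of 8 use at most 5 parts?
By conjugation, equals partitions of 8 into parts ≤ 5. Let r_j(i) = number of partitions of i into parts ≤ j, for i = 0..8. r_1(i) = 1 for all i; r_j(i) = r_{j-1}(i) + r_j(i-j). Rows j = 2..5: ≤2: 1 1 2 2 3 3 4 4 5; ≤3: 1 1 2 3 4 5 7 8 10; ≤4: 1 1 2 3 5 6 9 11 15; ≤5: 1 1 2 3 5 7 10 13 18. r_5(8) = 18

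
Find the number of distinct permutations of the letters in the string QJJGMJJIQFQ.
11! / (1! × 1! × 3! × 1! × 4! × 1!) = 277200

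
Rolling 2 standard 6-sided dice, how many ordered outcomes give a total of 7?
Coefficient of x^7 in (x + x² + ... + x^6)^2. By inclusion-exclusion on dice exceeding 6: Σ_j (-1)^j C(2,j)·C(7-1-6j, 1) = C(2,0)·C(6,1) = 1·6 = 6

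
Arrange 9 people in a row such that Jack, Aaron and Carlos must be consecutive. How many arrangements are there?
Treat the 3 as one block: (9-3+1)! × 3! = 5040 × 6 = 30240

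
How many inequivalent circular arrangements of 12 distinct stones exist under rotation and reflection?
(12-1)!/2 = 39916800/2 = 19958400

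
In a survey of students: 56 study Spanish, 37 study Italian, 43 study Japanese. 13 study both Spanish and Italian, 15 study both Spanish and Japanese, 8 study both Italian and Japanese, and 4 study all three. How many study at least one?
|A∪B∪C| = 56+37+43-13-15-8+4 = 104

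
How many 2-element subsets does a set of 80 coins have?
C(80,2) = 80!/(2!×78!) = 3160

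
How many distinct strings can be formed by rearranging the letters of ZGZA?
4! / (2! × 1! × 1!) = 12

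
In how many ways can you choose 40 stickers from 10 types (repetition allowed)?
C(40+10-1, 10-1) = C(49, 9) = 2054455634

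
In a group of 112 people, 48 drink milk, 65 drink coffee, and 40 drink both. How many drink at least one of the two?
|A∪B| = |A| + |B| - |A∩B| = 48 + 65 - 40 = 73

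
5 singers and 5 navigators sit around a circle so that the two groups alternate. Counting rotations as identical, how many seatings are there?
Fix one of the singers: (5-1)! ways for the remaining singers, × 5! ways for the navigators = 24 × 120 = 2880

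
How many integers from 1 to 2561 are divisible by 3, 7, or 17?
⌊2561/3⌋+⌊2561/7⌋+⌊2561/17⌋ - ⌊2561/21⌋-⌊2561/51⌋-⌊2561/119⌋ + ⌊2561/357⌋ = 853+365+150 - 121-50-21 + 7 = 1183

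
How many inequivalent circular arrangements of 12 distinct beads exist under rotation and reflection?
(12-1)!/2 = 39916800/2 = 19958400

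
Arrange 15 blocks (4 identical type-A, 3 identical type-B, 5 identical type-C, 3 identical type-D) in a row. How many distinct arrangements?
15! / (4! × 3! × 5! × 3!) = 12612600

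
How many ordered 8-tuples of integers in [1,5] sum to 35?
Coefficient of x^35 in (x + x² + ... + x^5)^8. By inclusion-exclusion on dice exceeding 5: Σ_j (-1)^j C(8,j)·C(35-1-5j, 7) = C(8,0)·C(34,7) - C(8,1)·C(29,7) + C(8,2)·C(24,7) - C(8,3)·C(19,7) + C(8,4)·C(14,7) - C(8,5)·C(9,7) = 1·5379616 - 8·1560780 + 28·346104 - 56·50388 + 70·3432 - 56·36 = 784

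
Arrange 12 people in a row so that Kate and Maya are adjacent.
Treat as block: (12-1)! × 2! = 39916800 × 2 = 79833600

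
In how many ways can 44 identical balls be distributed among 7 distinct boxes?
C(44+7-1, 7-1) = C(50, 6) = 15890700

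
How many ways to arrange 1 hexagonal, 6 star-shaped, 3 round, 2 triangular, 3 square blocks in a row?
15! / (1! × 6! × 3! × 2! × 3!) = 25225200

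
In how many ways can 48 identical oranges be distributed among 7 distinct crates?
C(48+7-1, 7-1) = C(54, 6) = 25827165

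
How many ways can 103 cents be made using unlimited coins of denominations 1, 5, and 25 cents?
Coefficient of x^103 in 1/(1-x^1) · 1/(1-x^5) · 1/(1-x^25). Case on j = number of 25-cent coins (j = 0..4); remainder r = 103 - 25j is made from {1,5} in ⌊r/5⌋+1 ways. r = 103, 78, 53, 28, 3 → 21 + 16 + 11 + 6 + 1 = 55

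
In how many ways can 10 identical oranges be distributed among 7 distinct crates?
C(10+7-1, 7-1) = C(16, 6) = 8008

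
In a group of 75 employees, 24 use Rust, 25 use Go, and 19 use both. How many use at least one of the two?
|A∪B| = |A| + |B| - |A∩B| = 24 + 25 - 19 = 30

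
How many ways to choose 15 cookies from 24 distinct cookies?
C(24,15) = 24!/(15!×9!) = 1307504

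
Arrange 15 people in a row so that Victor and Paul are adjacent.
Treat as block: (15-1)! × 2! = 87178291200 × 2 = 174356582400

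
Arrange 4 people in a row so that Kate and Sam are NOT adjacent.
Total - adjacent = 4! - (4-1)!×2 = 24 - 12 = 12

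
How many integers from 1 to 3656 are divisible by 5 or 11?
⌊3656/5⌋ + ⌊3656/11⌋ - ⌊3656/55⌋ = 731 + 332 - 66 = 997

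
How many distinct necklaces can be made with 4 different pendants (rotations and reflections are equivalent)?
(4-1)!/2 = 6/2 = 3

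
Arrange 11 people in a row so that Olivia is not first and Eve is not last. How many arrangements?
By inclusion-exclusion: 11! - 2×(11-1)! + (11-2)! = 39916800 - 7257600 + 362880 = 33022080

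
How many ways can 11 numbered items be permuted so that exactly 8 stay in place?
Choose the 8 fixed points C(11,8) = 165, derange the rest: !3 = Σ_{j=0}^{3} (-1)^j·3!/j! = 6 - 6 + 3 - 1 = 2. Product = 165 × 2 = 330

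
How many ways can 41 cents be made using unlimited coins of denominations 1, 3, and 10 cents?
Coefficient of x^41 in 1/(1-x^1) · 1/(1-x^3) · 1/(1-x^10). Case on j = number of 10-cent coins (j = 0..4); remainder r = 41 - 10j is made from {1,3} in ⌊r/3⌋+1 ways. r = 41, 31, 21, 11, 1 → 14 + 11 + 8 + 4 + 1 = 38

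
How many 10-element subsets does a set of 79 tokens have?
C(79,10) = 79!/(10!×69!) = 1440680596355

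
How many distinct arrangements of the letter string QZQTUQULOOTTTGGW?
16! / (1! × 2! × 1! × 2! × 1! × 3! × 4! × 2!) = 18162144000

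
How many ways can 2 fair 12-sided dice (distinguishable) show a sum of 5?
Coefficient of x^5 in (x + x² + ... + x^12)^2. By inclusion-exclusion on dice exceeding 12: Σ_j (-1)^j C(2,j)·C(5-1-12j, 1) = C(2,0)·C(4,1) = 1·4 = 4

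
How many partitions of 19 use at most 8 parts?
By conjugation, equals partitions of 19 into parts ≤ 8. Let r_j(i) = number of partitions of i into parts ≤ j, for i = 0..19. r_1(i) = 1 for all i; r_j(i) = r_{j-1}(i) + r_j(i-j). Rows j = 2..8: ≤2: 1 1 2 2 3 3 4 4 5 5 6 6 7 7 8 8 9 9 10 10; ≤3: 1 1 2 3 4 5 7 8 10 12 14 16 19 21 24 27 30 33 37 40; ≤4: 1 1 2 3 5 6 9 11 15 18 23 27 34 39 47 54 64 72 84 94; ≤5: 1 1 2 3 5 7 10 13 18 23 30 37 47 57 70 84 101 119 141 164; ≤6: 1 1 2 3 5 7 11 14 20 26 35 44 58 71 90 110 136 163 199 235; ≤7: 1 1 2 3 5 7 11 15 21 28 38 49 65 82 105 131 164 201 248 300; ≤8: 1 1 2 3 5 7 11 15 22 29 40 52 70 89 116 146 186 230 288 352. r_8(19) = 352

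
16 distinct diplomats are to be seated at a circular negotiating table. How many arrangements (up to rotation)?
Circular: fix one position, arrange the rest. (16-1)! = 1307674368000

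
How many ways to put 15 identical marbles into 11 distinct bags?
C(15+11-1, 11-1) = C(25, 10) = 3268760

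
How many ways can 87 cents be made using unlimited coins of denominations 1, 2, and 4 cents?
Coefficient of x^87 in 1/(1-x^1) · 1/(1-x^2) · 1/(1-x^4). Case on j = number of 4-cent coins (j = 0..21); remainder r = 87 - 4j is made from {1,2} in ⌊r/2⌋+1 ways. r = 87, 83, 79, 75, 71, 67, 63, 59, 55, 51, 47, 43, 39, 35, 31, 27, 23, 19, 15, 11, 7, 3 → 44 + 42 + 40 + 38 + 36 + 34 + 32 + 30 + 28 + 26 + 24 + 22 + 20 + 18 + 16 + 14 + 12 + 10 + 8 + 6 + 4 + 2 = 506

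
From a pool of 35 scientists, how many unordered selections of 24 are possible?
C(35,24) = 35!/(24!×11!) = 417225900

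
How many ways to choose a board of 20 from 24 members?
C(24,20) = 24!/(20!×4!) = 10626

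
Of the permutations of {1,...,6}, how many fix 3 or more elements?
Exactly j fixed points: C(6,j)·!(6-j); sum over j ≥ 3 (derangement numbers via !m = (m-1)·(!(m-1) + !(m-2)): !0..!3 = 1, 0, 1, 2). Σ_{j=3}^{6} C(6,j)·!(6-j) = C(6,3)·!3 + C(6,4)·!2 + C(6,5)·!1 + C(6,6)·!0 = 20·2 + 15·1 + 6·0 + 1·1 = 56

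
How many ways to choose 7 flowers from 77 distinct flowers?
C(77,7) = 77!/(7!×70!) = 2404808340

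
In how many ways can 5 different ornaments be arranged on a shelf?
5! = 120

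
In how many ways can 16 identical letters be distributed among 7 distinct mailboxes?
C(16+7-1, 7-1) = C(22, 6) = 74613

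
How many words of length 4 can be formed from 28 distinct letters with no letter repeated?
P(28,4) = 28!/(28-4)! = 491400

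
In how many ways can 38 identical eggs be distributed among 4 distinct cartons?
C(38+4-1, 4-1) = C(41, 3) = 10660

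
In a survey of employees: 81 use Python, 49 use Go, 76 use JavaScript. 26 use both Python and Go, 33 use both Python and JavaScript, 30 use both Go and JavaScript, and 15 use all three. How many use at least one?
|A∪B∪C| = 81+49+76-26-33-30+15 = 132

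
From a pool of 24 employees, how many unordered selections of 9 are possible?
C(24,9) = 24!/(9!×15!) = 1307504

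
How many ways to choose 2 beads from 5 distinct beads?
C(5,2) = 5!/(2!×3!) = 10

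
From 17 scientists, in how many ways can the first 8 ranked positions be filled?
P(17,8) = 17!/(17-8)! = 980179200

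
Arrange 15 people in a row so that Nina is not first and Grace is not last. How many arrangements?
By inclusion-exclusion: 15! - 2×(15-1)! + (15-2)! = 1307674368000 - 174356582400 + 6227020800 = 1139544806400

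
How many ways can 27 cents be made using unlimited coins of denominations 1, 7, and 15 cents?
Coefficient of x^27 in 1/(1-x^1) · 1/(1-x^7) · 1/(1-x^15). Case on j = number of 15-cent coins (j = 0..1); remainder r = 27 - 15j is made from {1,7} in ⌊r/7⌋+1 ways. r = 27, 12 → 4 + 2 = 6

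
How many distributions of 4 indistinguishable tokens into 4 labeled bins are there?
C(4+4-1, 4-1) = C(7, 3) = 35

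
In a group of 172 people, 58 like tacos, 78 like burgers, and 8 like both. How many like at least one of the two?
|A∪B| = |A| + |B| - |A∩B| = 58 + 78 - 8 = 128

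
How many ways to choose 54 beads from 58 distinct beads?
C(58,54) = 58!/(54!×4!) = 424270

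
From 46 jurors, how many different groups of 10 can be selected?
C(46,10) = 46!/(10!×36!) = 4076350421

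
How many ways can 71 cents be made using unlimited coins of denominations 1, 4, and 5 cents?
Coefficient of x^71 in 1/(1-x^1) · 1/(1-x^4) · 1/(1-x^5). Case on j = number of 5-cent coins (j = 0..14); remainder r = 71 - 5j is made from {1,4} in ⌊r/4⌋+1 ways. r = 71, 66, 61, 56, 51, 46, 41, 36, 31, 26, 21, 16, 11, 6, 1 → 18 + 17 + 16 + 15 + 13 + 12 + 11 + 10 + 8 + 7 + 6 + 5 + 3 + 2 + 1 = 144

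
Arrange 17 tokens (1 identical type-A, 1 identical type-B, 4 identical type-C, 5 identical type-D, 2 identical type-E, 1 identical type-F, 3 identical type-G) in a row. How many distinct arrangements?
17! / (1! × 1! × 4! × 5! × 2! × 1! × 3!) = 10291881600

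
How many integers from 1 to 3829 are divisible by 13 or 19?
⌊3829/13⌋ + ⌊3829/19⌋ - ⌊3829/247⌋ = 294 + 201 - 15 = 480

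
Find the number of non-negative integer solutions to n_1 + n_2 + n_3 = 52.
C(52+3-1, 3-1) = C(54, 2) = 1431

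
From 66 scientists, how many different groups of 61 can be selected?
C(66,61) = 66!/(61!×5!) = 8936928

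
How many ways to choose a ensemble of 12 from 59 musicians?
C(59,12) = 59!/(12!×47!) = 1119487075980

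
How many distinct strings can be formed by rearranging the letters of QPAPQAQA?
8! / (3! × 2! × 3!) = 560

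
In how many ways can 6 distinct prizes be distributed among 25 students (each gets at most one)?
P(25,6) = 25!/(25-6)! = 127512000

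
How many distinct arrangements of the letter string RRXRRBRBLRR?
11! / (1! × 2! × 7! × 1!) = 3960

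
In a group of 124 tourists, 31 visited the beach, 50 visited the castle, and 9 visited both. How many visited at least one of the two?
|A∪B| = |A| + |B| - |A∩B| = 31 + 50 - 9 = 72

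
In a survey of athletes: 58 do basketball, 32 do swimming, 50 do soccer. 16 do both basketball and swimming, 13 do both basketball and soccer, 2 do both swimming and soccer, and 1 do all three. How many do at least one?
|A∪B∪C| = 58+32+50-16-13-2+1 = 110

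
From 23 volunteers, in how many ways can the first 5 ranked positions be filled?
P(23,5) = 23!/(23-5)! = 4037880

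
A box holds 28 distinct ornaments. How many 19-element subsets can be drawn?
C(28,19) = 28!/(19!×9!) = 6906900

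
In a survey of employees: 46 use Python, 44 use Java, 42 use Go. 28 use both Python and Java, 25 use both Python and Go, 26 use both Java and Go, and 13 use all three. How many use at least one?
|A∪B∪C| = 46+44+42-28-25-26+13 = 66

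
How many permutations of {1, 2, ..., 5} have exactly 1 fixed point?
Choose the 1 fixed point C(5,1) = 5, derange the rest: !4 = Σ_{j=0}^{4} (-1)^j·4!/j! = 24 - 24 + 12 - 4 + 1 = 9. Product = 5 × 9 = 45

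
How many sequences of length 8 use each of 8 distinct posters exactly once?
8! = 40320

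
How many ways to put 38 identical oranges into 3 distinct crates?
C(38+3-1, 3-1) = C(40, 2) = 780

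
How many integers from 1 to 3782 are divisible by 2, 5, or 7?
⌊3782/2⌋+⌊3782/5⌋+⌊3782/7⌋ - ⌊3782/10⌋-⌊3782/14⌋-⌊3782/35⌋ + ⌊3782/70⌋ = 1891+756+540 - 378-270-108 + 54 = 2485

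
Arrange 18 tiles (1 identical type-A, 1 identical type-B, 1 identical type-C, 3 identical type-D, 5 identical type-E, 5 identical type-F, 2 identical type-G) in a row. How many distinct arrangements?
18! / (1! × 1! × 1! × 3! × 5! × 5! × 2!) = 37050773760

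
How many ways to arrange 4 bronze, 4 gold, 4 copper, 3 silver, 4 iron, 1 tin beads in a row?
20! / (4! × 4! × 4! × 3! × 4! × 1!) = 1222160940000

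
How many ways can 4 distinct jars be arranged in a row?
4! = 24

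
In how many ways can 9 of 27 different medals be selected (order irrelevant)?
C(27,9) = 27!/(9!×18!) = 4686825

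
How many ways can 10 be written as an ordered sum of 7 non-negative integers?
C(10+7-1, 7-1) = C(16, 6) = 8008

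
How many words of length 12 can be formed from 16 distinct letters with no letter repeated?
P(16,12) = 16!/(16-12)! = 871782912000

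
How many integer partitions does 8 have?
Pentagonal recurrence p(n) = p(n-1) + p(n-2) - p(n-5) - p(n-7) + p(n-12) + p(n-15) - ... gives p(0..7) = 1, 1, 2, 3, 5, 7, 11, 15. p(8) = p(7) + p(6) - p(3) - p(1) = 15 + 11 - 3 - 1 = 22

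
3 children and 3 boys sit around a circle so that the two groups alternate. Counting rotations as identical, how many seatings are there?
Fix one of the children: (3-1)! ways for the remaining children, × 3! ways for the boys = 2 × 6 = 12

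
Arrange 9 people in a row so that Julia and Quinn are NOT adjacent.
Total - adjacent = 9! - (9-1)!×2 = 362880 - 80640 = 282240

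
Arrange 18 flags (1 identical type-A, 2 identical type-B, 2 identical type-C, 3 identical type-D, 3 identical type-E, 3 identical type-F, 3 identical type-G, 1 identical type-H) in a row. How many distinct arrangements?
18! / (1! × 2! × 2! × 3! × 3! × 3! × 3! × 1!) = 1235025792000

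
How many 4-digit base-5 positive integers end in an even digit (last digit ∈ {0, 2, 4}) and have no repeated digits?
Last∈{0,2,4}. Last=0: 24. Last nonzero: 2×3×P(3,2) = 36. Total = 60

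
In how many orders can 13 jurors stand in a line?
13! = 6227020800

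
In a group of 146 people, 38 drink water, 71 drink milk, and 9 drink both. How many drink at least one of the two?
|A∪B| = |A| + |B| - |A∩B| = 38 + 71 - 9 = 100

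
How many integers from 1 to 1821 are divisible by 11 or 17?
⌊1821/11⌋ + ⌊1821/17⌋ - ⌊1821/187⌋ = 165 + 107 - 9 = 263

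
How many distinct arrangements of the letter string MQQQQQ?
6! / (1! × 5!) = 6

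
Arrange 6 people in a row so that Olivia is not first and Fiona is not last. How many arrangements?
By inclusion-exclusion: 6! - 2×(6-1)! + (6-2)! = 720 - 240 + 24 = 504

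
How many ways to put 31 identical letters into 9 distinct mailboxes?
C(31+9-1, 9-1) = C(39, 8) = 61523748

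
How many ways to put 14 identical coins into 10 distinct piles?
C(14+10-1, 10-1) = C(23, 9) = 817190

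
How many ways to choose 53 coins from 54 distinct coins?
C(54,53) = 54!/(53!×1!) = 54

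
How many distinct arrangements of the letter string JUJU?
4! / (2! × 2!) = 6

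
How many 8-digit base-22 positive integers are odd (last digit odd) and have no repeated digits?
Last∈{1,3,5,7,9,11,13,15,17,19,21}. Last=0: 0. Last nonzero: 11×20×P(20,6) = 6139584000. Total = 6139584000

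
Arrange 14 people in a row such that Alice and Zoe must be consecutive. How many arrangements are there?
Treat the 2 as one block: (14-2+1)! × 2! = 6227020800 × 2 = 12454041600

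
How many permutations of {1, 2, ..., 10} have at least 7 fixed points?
Exactly j fixed points: C(10,j)·!(10-j); sum over j ≥ 7 (derangement numbers via !m = (m-1)·(!(m-1) + !(m-2)): !0..!3 = 1, 0, 1, 2). Σ_{j=7}^{10} C(10,j)·!(10-j) = C(10,7)·!3 + C(10,8)·!2 + C(10,9)·!1 + C(10,10)·!0 = 120·2 + 45·1 + 10·0 + 1·1 = 286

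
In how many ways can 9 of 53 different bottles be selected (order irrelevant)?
C(53,9) = 53!/(9!×44!) = 4431613550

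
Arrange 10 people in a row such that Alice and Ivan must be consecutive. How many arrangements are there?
Treat the 2 as one block: (10-2+1)! × 2! = 362880 × 2 = 725760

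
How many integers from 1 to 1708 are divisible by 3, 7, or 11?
⌊1708/3⌋+⌊1708/7⌋+⌊1708/11⌋ - ⌊1708/21⌋-⌊1708/33⌋-⌊1708/77⌋ + ⌊1708/231⌋ = 569+244+155 - 81-51-22 + 7 = 821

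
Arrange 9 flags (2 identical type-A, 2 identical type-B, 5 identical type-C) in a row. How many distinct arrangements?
9! / (2! × 2! × 5!) = 756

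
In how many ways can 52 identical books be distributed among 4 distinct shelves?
C(52+4-1, 4-1) = C(55, 3) = 26235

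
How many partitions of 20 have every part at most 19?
Let r_j(i) = number of partitions of i into parts ≤ j, for i = 0..20. r_1(i) = 1 for all i; r_j(i) = r_{j-1}(i) + r_j(i-j). Rows j = 2..19: ≤2: 1 1 2 2 3 3 4 4 5 5 6 6 7 7 8 8 9 9 10 10 11; ≤3: 1 1 2 3 4 5 7 8 10 12 14 16 19 21 24 27 30 33 37 40 44; ≤4: 1 1 2 3 5 6 9 11 15 18 23 27 34 39 47 54 64 72 84 94 108; ≤5: 1 1 2 3 5 7 10 13 18 23 30 37 47 57 70 84 101 119 141 164 192; ≤6: 1 1 2 3 5 7 11 14 20 26 35 44 58 71 90 110 136 163 199 235 282; ≤7: 1 1 2 3 5 7 11 15 21 28 38 49 65 82 105 131 164 201 248 300 364; ≤8: 1 1 2 3 5 7 11 15 22 29 40 52 70 89 116 146 186 230 288 352 434; ≤9: 1 1 2 3 5 7 11 15 22 30 41 54 73 94 123 157 201 252 318 393 488; ≤10: 1 1 2 3 5 7 11 15 22 30 42 55 75 97 128 164 212 267 340 423 530; ≤11: 1 1 2 3 5 7 11 15 22 30 42 56 76 99 131 169 219 278 355 445 560; ≤12: 1 1 2 3 5 7 11 15 22 30 42 56 77 100 133 172 224 285 366 460 582; ≤13: 1 1 2 3 5 7 11 15 22 30 42 56 77 101 134 174 227 290 373 471 597; ≤14: 1 1 2 3 5 7 11 15 22 30 42 56 77 101 135 175 229 293 378 478 608; ≤15: 1 1 2 3 5 7 11 15 22 30 42 56 77 101 135 176 230 295 381 483 615; ≤16: 1 1 2 3 5 7 11 15 22 30 42 56 77 101 135 176 231 296 383 486 620; ≤17: 1 1 2 3 5 7 11 15 22 30 42 56 77 101 135 176 231 297 384 488 623; ≤18: 1 1 2 3 5 7 11 15 22 30 42 56 77 101 135 176 231 297 385 489 625; ≤19: 1 1 2 3 5 7 11 15 22 30 42 56 77 101 135 176 231 297 385 490 626. r_19(20) = 626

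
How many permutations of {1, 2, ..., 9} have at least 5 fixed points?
Exactly j fixed points: C(9,j)·!(9-j); sum over j ≥ 5 (derangement numbers via !m = (m-1)·(!(m-1) + !(m-2)): !0..!4 = 1, 0, 1, 2, 9). Σ_{j=5}^{9} C(9,j)·!(9-j) = C(9,5)·!4 + C(9,6)·!3 + C(9,7)·!2 + C(9,8)·!1 + C(9,9)·!0 = 126·9 + 84·2 + 36·1 + 9·0 + 1·1 = 1339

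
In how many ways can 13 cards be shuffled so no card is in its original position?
!13 = Σ_{j=0}^{13} (-1)^j·13!/j! = 6227020800 - 6227020800 + 3113510400 - 1037836800 + 259459200 - 51891840 + 8648640 - 1235520 + 154440 - 17160 + 1716 - 156 + 13 - 1 = 2290792932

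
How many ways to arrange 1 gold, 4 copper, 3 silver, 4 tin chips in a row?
12! / (1! × 4! × 3! × 4!) = 138600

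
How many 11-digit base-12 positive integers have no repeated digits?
First digit: 11 choices (nonzero). Then descending: 11 × 11 × 10 × 9 × 8 × 7 × 6 × 5 × 4 × 3 × 2 = 439084800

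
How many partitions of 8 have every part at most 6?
Let r_j(i) = number of partitions of i into parts ≤ j, for i = 0..8. r_1(i) = 1 for all i; r_j(i) = r_{j-1}(i) + r_j(i-j). Rows j = 2..6: ≤2: 1 1 2 2 3 3 4 4 5; ≤3: 1 1 2 3 4 5 7 8 10; ≤4: 1 1 2 3 5 6 9 11 15; ≤5: 1 1 2 3 5 7 10 13 18; ≤6: 1 1 2 3 5 7 11 14 20. r_6(8) = 20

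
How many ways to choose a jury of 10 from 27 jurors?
C(27,10) = 27!/(10!×17!) = 8436285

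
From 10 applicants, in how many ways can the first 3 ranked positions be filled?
P(10,3) = 10!/(10-3)! = 720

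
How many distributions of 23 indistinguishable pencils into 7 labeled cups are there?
C(23+7-1, 7-1) = C(29, 6) = 475020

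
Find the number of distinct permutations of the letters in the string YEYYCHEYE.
9! / (1! × 4! × 3! × 1!) = 2520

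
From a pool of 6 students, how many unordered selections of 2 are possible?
C(6,2) = 6!/(2!×4!) = 15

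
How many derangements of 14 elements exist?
!14 = Σ_{j=0}^{14} (-1)^j·14!/j! = 87178291200 - 87178291200 + 43589145600 - 14529715200 + 3632428800 - 726485760 + 121080960 - 17297280 + 2162160 - 240240 + 24024 - 2184 + 182 - 14 + 1 = 32071101049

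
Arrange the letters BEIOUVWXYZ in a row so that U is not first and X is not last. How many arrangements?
By inclusion-exclusion: 10! - 2×(10-1)! + (10-2)! = 3628800 - 725760 + 40320 = 2943360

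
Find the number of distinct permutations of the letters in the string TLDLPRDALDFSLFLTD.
17! / (1! × 1! × 1! × 4! × 2! × 2! × 5! × 1!) = 30875644800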